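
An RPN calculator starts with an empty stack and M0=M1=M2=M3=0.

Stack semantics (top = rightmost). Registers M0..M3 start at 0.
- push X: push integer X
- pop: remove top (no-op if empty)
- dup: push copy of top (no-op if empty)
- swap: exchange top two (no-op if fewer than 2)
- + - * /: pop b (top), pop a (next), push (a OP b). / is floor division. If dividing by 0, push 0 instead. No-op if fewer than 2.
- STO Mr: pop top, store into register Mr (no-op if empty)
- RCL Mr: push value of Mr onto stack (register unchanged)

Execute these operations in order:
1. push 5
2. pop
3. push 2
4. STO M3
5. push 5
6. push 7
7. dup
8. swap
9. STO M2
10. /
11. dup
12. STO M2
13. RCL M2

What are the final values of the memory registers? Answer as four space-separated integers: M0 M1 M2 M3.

After op 1 (push 5): stack=[5] mem=[0,0,0,0]
After op 2 (pop): stack=[empty] mem=[0,0,0,0]
After op 3 (push 2): stack=[2] mem=[0,0,0,0]
After op 4 (STO M3): stack=[empty] mem=[0,0,0,2]
After op 5 (push 5): stack=[5] mem=[0,0,0,2]
After op 6 (push 7): stack=[5,7] mem=[0,0,0,2]
After op 7 (dup): stack=[5,7,7] mem=[0,0,0,2]
After op 8 (swap): stack=[5,7,7] mem=[0,0,0,2]
After op 9 (STO M2): stack=[5,7] mem=[0,0,7,2]
After op 10 (/): stack=[0] mem=[0,0,7,2]
After op 11 (dup): stack=[0,0] mem=[0,0,7,2]
After op 12 (STO M2): stack=[0] mem=[0,0,0,2]
After op 13 (RCL M2): stack=[0,0] mem=[0,0,0,2]

Answer: 0 0 0 2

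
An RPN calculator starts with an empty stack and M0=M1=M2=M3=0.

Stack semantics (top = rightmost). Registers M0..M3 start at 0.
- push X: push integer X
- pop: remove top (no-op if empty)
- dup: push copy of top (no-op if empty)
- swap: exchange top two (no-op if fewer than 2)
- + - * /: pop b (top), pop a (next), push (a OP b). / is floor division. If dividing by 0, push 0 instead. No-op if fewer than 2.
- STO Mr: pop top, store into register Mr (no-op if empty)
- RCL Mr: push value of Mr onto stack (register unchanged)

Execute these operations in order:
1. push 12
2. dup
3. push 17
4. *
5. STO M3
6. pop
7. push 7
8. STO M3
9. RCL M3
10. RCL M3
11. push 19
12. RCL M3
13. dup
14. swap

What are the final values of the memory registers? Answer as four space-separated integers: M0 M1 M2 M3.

After op 1 (push 12): stack=[12] mem=[0,0,0,0]
After op 2 (dup): stack=[12,12] mem=[0,0,0,0]
After op 3 (push 17): stack=[12,12,17] mem=[0,0,0,0]
After op 4 (*): stack=[12,204] mem=[0,0,0,0]
After op 5 (STO M3): stack=[12] mem=[0,0,0,204]
After op 6 (pop): stack=[empty] mem=[0,0,0,204]
After op 7 (push 7): stack=[7] mem=[0,0,0,204]
After op 8 (STO M3): stack=[empty] mem=[0,0,0,7]
After op 9 (RCL M3): stack=[7] mem=[0,0,0,7]
After op 10 (RCL M3): stack=[7,7] mem=[0,0,0,7]
After op 11 (push 19): stack=[7,7,19] mem=[0,0,0,7]
After op 12 (RCL M3): stack=[7,7,19,7] mem=[0,0,0,7]
After op 13 (dup): stack=[7,7,19,7,7] mem=[0,0,0,7]
After op 14 (swap): stack=[7,7,19,7,7] mem=[0,0,0,7]

Answer: 0 0 0 7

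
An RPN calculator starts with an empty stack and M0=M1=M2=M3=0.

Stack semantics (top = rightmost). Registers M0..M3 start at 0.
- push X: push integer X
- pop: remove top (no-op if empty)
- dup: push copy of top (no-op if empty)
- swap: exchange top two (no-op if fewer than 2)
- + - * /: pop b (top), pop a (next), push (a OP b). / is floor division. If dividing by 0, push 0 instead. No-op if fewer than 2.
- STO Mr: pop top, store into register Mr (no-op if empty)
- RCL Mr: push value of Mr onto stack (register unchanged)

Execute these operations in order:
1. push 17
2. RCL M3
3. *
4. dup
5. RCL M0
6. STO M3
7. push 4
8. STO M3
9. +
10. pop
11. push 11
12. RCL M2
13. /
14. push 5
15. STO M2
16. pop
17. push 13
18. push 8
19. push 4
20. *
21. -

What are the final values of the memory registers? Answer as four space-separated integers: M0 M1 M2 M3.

After op 1 (push 17): stack=[17] mem=[0,0,0,0]
After op 2 (RCL M3): stack=[17,0] mem=[0,0,0,0]
After op 3 (*): stack=[0] mem=[0,0,0,0]
After op 4 (dup): stack=[0,0] mem=[0,0,0,0]
After op 5 (RCL M0): stack=[0,0,0] mem=[0,0,0,0]
After op 6 (STO M3): stack=[0,0] mem=[0,0,0,0]
After op 7 (push 4): stack=[0,0,4] mem=[0,0,0,0]
After op 8 (STO M3): stack=[0,0] mem=[0,0,0,4]
After op 9 (+): stack=[0] mem=[0,0,0,4]
After op 10 (pop): stack=[empty] mem=[0,0,0,4]
After op 11 (push 11): stack=[11] mem=[0,0,0,4]
After op 12 (RCL M2): stack=[11,0] mem=[0,0,0,4]
After op 13 (/): stack=[0] mem=[0,0,0,4]
After op 14 (push 5): stack=[0,5] mem=[0,0,0,4]
After op 15 (STO M2): stack=[0] mem=[0,0,5,4]
After op 16 (pop): stack=[empty] mem=[0,0,5,4]
After op 17 (push 13): stack=[13] mem=[0,0,5,4]
After op 18 (push 8): stack=[13,8] mem=[0,0,5,4]
After op 19 (push 4): stack=[13,8,4] mem=[0,0,5,4]
After op 20 (*): stack=[13,32] mem=[0,0,5,4]
After op 21 (-): stack=[-19] mem=[0,0,5,4]

Answer: 0 0 5 4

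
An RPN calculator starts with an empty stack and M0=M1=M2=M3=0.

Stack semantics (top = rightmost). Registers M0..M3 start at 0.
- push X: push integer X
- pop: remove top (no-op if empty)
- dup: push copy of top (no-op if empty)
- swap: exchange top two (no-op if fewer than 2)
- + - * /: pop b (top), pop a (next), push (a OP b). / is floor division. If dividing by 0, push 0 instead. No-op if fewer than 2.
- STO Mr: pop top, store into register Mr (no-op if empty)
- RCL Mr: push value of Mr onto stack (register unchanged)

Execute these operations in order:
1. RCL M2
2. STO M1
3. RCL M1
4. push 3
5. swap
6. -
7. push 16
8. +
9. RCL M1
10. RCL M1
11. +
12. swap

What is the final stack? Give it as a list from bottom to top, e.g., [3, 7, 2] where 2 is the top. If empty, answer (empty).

Answer: [0, 19]

Derivation:
After op 1 (RCL M2): stack=[0] mem=[0,0,0,0]
After op 2 (STO M1): stack=[empty] mem=[0,0,0,0]
After op 3 (RCL M1): stack=[0] mem=[0,0,0,0]
After op 4 (push 3): stack=[0,3] mem=[0,0,0,0]
After op 5 (swap): stack=[3,0] mem=[0,0,0,0]
After op 6 (-): stack=[3] mem=[0,0,0,0]
After op 7 (push 16): stack=[3,16] mem=[0,0,0,0]
After op 8 (+): stack=[19] mem=[0,0,0,0]
After op 9 (RCL M1): stack=[19,0] mem=[0,0,0,0]
After op 10 (RCL M1): stack=[19,0,0] mem=[0,0,0,0]
After op 11 (+): stack=[19,0] mem=[0,0,0,0]
After op 12 (swap): stack=[0,19] mem=[0,0,0,0]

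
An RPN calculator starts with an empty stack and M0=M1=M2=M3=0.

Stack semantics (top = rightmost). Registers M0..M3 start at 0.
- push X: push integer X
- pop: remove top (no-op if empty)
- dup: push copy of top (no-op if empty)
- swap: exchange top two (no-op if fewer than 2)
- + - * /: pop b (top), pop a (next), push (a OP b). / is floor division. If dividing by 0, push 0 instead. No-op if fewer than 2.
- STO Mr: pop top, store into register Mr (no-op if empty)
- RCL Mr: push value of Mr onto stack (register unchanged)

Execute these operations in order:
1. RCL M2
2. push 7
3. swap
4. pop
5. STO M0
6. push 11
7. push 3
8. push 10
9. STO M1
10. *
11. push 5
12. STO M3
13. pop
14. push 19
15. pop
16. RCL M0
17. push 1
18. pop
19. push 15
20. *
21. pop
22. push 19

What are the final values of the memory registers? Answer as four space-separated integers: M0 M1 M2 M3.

Answer: 7 10 0 5

Derivation:
After op 1 (RCL M2): stack=[0] mem=[0,0,0,0]
After op 2 (push 7): stack=[0,7] mem=[0,0,0,0]
After op 3 (swap): stack=[7,0] mem=[0,0,0,0]
After op 4 (pop): stack=[7] mem=[0,0,0,0]
After op 5 (STO M0): stack=[empty] mem=[7,0,0,0]
After op 6 (push 11): stack=[11] mem=[7,0,0,0]
After op 7 (push 3): stack=[11,3] mem=[7,0,0,0]
After op 8 (push 10): stack=[11,3,10] mem=[7,0,0,0]
After op 9 (STO M1): stack=[11,3] mem=[7,10,0,0]
After op 10 (*): stack=[33] mem=[7,10,0,0]
After op 11 (push 5): stack=[33,5] mem=[7,10,0,0]
After op 12 (STO M3): stack=[33] mem=[7,10,0,5]
After op 13 (pop): stack=[empty] mem=[7,10,0,5]
After op 14 (push 19): stack=[19] mem=[7,10,0,5]
After op 15 (pop): stack=[empty] mem=[7,10,0,5]
After op 16 (RCL M0): stack=[7] mem=[7,10,0,5]
After op 17 (push 1): stack=[7,1] mem=[7,10,0,5]
After op 18 (pop): stack=[7] mem=[7,10,0,5]
After op 19 (push 15): stack=[7,15] mem=[7,10,0,5]
After op 20 (*): stack=[105] mem=[7,10,0,5]
After op 21 (pop): stack=[empty] mem=[7,10,0,5]
After op 22 (push 19): stack=[19] mem=[7,10,0,5]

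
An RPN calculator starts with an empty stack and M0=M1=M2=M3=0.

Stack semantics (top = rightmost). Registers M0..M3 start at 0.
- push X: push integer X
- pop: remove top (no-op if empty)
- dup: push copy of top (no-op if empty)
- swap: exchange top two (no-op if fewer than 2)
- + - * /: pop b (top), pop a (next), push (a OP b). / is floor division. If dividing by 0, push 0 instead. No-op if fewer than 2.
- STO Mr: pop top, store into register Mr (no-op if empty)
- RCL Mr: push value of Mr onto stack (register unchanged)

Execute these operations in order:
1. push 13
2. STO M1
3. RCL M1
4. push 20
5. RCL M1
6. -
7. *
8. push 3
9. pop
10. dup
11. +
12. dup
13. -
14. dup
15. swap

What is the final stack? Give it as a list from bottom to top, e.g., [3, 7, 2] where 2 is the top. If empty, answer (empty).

After op 1 (push 13): stack=[13] mem=[0,0,0,0]
After op 2 (STO M1): stack=[empty] mem=[0,13,0,0]
After op 3 (RCL M1): stack=[13] mem=[0,13,0,0]
After op 4 (push 20): stack=[13,20] mem=[0,13,0,0]
After op 5 (RCL M1): stack=[13,20,13] mem=[0,13,0,0]
After op 6 (-): stack=[13,7] mem=[0,13,0,0]
After op 7 (*): stack=[91] mem=[0,13,0,0]
After op 8 (push 3): stack=[91,3] mem=[0,13,0,0]
After op 9 (pop): stack=[91] mem=[0,13,0,0]
After op 10 (dup): stack=[91,91] mem=[0,13,0,0]
After op 11 (+): stack=[182] mem=[0,13,0,0]
After op 12 (dup): stack=[182,182] mem=[0,13,0,0]
After op 13 (-): stack=[0] mem=[0,13,0,0]
After op 14 (dup): stack=[0,0] mem=[0,13,0,0]
After op 15 (swap): stack=[0,0] mem=[0,13,0,0]

Answer: [0, 0]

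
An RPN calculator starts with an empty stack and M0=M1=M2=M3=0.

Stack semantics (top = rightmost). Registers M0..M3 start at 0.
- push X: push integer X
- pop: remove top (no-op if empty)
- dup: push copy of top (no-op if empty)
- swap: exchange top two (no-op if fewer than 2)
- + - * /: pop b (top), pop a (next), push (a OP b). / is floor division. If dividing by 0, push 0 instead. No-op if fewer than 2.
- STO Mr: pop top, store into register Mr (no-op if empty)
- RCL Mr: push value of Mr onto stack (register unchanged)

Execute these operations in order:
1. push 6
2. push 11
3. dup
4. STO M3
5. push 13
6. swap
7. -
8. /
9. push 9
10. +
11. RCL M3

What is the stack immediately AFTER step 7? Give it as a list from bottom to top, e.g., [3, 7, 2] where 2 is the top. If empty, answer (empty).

After op 1 (push 6): stack=[6] mem=[0,0,0,0]
After op 2 (push 11): stack=[6,11] mem=[0,0,0,0]
After op 3 (dup): stack=[6,11,11] mem=[0,0,0,0]
After op 4 (STO M3): stack=[6,11] mem=[0,0,0,11]
After op 5 (push 13): stack=[6,11,13] mem=[0,0,0,11]
After op 6 (swap): stack=[6,13,11] mem=[0,0,0,11]
After op 7 (-): stack=[6,2] mem=[0,0,0,11]

[6, 2]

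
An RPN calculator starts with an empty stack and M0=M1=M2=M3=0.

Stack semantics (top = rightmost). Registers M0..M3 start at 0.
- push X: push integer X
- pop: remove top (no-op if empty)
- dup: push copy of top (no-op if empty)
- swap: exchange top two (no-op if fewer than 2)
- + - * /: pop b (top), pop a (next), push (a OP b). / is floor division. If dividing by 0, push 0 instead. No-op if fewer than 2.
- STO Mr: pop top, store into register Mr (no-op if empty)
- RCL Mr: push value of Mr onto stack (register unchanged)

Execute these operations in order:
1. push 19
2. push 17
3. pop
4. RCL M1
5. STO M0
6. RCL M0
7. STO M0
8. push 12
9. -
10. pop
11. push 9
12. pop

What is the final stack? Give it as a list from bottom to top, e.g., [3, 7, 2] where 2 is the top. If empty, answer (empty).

Answer: (empty)

Derivation:
After op 1 (push 19): stack=[19] mem=[0,0,0,0]
After op 2 (push 17): stack=[19,17] mem=[0,0,0,0]
After op 3 (pop): stack=[19] mem=[0,0,0,0]
After op 4 (RCL M1): stack=[19,0] mem=[0,0,0,0]
After op 5 (STO M0): stack=[19] mem=[0,0,0,0]
After op 6 (RCL M0): stack=[19,0] mem=[0,0,0,0]
After op 7 (STO M0): stack=[19] mem=[0,0,0,0]
After op 8 (push 12): stack=[19,12] mem=[0,0,0,0]
After op 9 (-): stack=[7] mem=[0,0,0,0]
After op 10 (pop): stack=[empty] mem=[0,0,0,0]
After op 11 (push 9): stack=[9] mem=[0,0,0,0]
After op 12 (pop): stack=[empty] mem=[0,0,0,0]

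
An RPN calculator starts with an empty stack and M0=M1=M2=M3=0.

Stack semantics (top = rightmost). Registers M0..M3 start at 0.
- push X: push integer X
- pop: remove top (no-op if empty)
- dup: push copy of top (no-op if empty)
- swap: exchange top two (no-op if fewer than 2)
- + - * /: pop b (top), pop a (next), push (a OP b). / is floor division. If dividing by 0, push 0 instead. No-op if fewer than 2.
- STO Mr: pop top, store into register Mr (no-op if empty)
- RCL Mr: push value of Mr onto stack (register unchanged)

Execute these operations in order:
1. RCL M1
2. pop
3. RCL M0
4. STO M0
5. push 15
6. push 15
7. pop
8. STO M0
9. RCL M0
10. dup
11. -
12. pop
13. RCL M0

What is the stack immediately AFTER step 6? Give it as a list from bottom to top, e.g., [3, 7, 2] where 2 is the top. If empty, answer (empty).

After op 1 (RCL M1): stack=[0] mem=[0,0,0,0]
After op 2 (pop): stack=[empty] mem=[0,0,0,0]
After op 3 (RCL M0): stack=[0] mem=[0,0,0,0]
After op 4 (STO M0): stack=[empty] mem=[0,0,0,0]
After op 5 (push 15): stack=[15] mem=[0,0,0,0]
After op 6 (push 15): stack=[15,15] mem=[0,0,0,0]

[15, 15]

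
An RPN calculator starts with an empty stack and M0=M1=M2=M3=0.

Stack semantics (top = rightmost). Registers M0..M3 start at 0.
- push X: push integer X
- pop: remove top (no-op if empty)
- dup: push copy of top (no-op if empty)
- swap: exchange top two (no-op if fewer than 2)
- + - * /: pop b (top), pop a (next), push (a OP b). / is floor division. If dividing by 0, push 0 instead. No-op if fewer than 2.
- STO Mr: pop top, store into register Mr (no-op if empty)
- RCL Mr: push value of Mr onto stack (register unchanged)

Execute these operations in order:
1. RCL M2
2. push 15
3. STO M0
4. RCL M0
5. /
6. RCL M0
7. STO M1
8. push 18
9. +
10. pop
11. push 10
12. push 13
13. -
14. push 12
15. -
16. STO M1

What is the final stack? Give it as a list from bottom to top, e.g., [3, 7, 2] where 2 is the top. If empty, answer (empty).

Answer: (empty)

Derivation:
After op 1 (RCL M2): stack=[0] mem=[0,0,0,0]
After op 2 (push 15): stack=[0,15] mem=[0,0,0,0]
After op 3 (STO M0): stack=[0] mem=[15,0,0,0]
After op 4 (RCL M0): stack=[0,15] mem=[15,0,0,0]
After op 5 (/): stack=[0] mem=[15,0,0,0]
After op 6 (RCL M0): stack=[0,15] mem=[15,0,0,0]
After op 7 (STO M1): stack=[0] mem=[15,15,0,0]
After op 8 (push 18): stack=[0,18] mem=[15,15,0,0]
After op 9 (+): stack=[18] mem=[15,15,0,0]
After op 10 (pop): stack=[empty] mem=[15,15,0,0]
After op 11 (push 10): stack=[10] mem=[15,15,0,0]
After op 12 (push 13): stack=[10,13] mem=[15,15,0,0]
After op 13 (-): stack=[-3] mem=[15,15,0,0]
After op 14 (push 12): stack=[-3,12] mem=[15,15,0,0]
After op 15 (-): stack=[-15] mem=[15,15,0,0]
After op 16 (STO M1): stack=[empty] mem=[15,-15,0,0]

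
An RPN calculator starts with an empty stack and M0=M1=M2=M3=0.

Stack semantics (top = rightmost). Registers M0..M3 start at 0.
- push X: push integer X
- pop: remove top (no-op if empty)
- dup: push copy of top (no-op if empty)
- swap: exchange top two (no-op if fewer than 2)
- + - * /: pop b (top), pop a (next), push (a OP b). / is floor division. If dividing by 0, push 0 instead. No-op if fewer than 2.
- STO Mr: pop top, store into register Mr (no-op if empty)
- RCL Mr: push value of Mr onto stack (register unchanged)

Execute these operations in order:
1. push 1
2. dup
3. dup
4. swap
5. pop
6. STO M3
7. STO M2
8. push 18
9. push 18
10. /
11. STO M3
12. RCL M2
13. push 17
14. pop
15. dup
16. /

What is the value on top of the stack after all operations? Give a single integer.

Answer: 1

Derivation:
After op 1 (push 1): stack=[1] mem=[0,0,0,0]
After op 2 (dup): stack=[1,1] mem=[0,0,0,0]
After op 3 (dup): stack=[1,1,1] mem=[0,0,0,0]
After op 4 (swap): stack=[1,1,1] mem=[0,0,0,0]
After op 5 (pop): stack=[1,1] mem=[0,0,0,0]
After op 6 (STO M3): stack=[1] mem=[0,0,0,1]
After op 7 (STO M2): stack=[empty] mem=[0,0,1,1]
After op 8 (push 18): stack=[18] mem=[0,0,1,1]
After op 9 (push 18): stack=[18,18] mem=[0,0,1,1]
After op 10 (/): stack=[1] mem=[0,0,1,1]
After op 11 (STO M3): stack=[empty] mem=[0,0,1,1]
After op 12 (RCL M2): stack=[1] mem=[0,0,1,1]
After op 13 (push 17): stack=[1,17] mem=[0,0,1,1]
After op 14 (pop): stack=[1] mem=[0,0,1,1]
After op 15 (dup): stack=[1,1] mem=[0,0,1,1]
After op 16 (/): stack=[1] mem=[0,0,1,1]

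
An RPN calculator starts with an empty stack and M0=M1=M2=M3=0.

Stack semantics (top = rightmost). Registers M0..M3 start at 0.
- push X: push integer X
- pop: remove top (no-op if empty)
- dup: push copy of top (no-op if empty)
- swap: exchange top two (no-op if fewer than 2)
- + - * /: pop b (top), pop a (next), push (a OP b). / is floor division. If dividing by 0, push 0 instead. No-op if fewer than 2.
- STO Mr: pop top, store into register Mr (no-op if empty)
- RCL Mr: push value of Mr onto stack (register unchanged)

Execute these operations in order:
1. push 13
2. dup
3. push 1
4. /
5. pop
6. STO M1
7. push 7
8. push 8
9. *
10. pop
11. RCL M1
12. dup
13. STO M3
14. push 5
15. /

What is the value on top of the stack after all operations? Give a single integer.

After op 1 (push 13): stack=[13] mem=[0,0,0,0]
After op 2 (dup): stack=[13,13] mem=[0,0,0,0]
After op 3 (push 1): stack=[13,13,1] mem=[0,0,0,0]
After op 4 (/): stack=[13,13] mem=[0,0,0,0]
After op 5 (pop): stack=[13] mem=[0,0,0,0]
After op 6 (STO M1): stack=[empty] mem=[0,13,0,0]
After op 7 (push 7): stack=[7] mem=[0,13,0,0]
After op 8 (push 8): stack=[7,8] mem=[0,13,0,0]
After op 9 (*): stack=[56] mem=[0,13,0,0]
After op 10 (pop): stack=[empty] mem=[0,13,0,0]
After op 11 (RCL M1): stack=[13] mem=[0,13,0,0]
After op 12 (dup): stack=[13,13] mem=[0,13,0,0]
After op 13 (STO M3): stack=[13] mem=[0,13,0,13]
After op 14 (push 5): stack=[13,5] mem=[0,13,0,13]
After op 15 (/): stack=[2] mem=[0,13,0,13]

Answer: 2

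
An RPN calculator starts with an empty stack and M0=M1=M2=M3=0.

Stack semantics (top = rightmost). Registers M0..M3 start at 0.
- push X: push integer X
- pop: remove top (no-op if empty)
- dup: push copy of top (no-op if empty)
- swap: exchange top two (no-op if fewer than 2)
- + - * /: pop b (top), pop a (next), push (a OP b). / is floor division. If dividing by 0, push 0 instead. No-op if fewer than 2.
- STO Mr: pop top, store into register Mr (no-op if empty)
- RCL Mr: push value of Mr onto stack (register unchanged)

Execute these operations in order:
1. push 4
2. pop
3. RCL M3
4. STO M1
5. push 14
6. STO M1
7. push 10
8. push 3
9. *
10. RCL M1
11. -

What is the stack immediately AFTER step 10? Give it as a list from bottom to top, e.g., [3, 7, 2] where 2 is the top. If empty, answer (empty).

After op 1 (push 4): stack=[4] mem=[0,0,0,0]
After op 2 (pop): stack=[empty] mem=[0,0,0,0]
After op 3 (RCL M3): stack=[0] mem=[0,0,0,0]
After op 4 (STO M1): stack=[empty] mem=[0,0,0,0]
After op 5 (push 14): stack=[14] mem=[0,0,0,0]
After op 6 (STO M1): stack=[empty] mem=[0,14,0,0]
After op 7 (push 10): stack=[10] mem=[0,14,0,0]
After op 8 (push 3): stack=[10,3] mem=[0,14,0,0]
After op 9 (*): stack=[30] mem=[0,14,0,0]
After op 10 (RCL M1): stack=[30,14] mem=[0,14,0,0]

[30, 14]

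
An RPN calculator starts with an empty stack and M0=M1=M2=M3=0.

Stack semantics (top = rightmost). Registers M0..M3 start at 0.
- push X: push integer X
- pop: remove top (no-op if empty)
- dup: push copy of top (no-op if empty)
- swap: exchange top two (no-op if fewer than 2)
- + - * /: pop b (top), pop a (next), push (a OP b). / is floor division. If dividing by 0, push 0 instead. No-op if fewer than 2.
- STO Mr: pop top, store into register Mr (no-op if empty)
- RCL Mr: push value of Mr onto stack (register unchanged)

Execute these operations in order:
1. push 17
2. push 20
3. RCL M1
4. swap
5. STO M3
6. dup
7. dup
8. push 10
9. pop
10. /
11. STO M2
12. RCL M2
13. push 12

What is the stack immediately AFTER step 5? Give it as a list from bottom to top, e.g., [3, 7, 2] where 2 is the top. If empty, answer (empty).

After op 1 (push 17): stack=[17] mem=[0,0,0,0]
After op 2 (push 20): stack=[17,20] mem=[0,0,0,0]
After op 3 (RCL M1): stack=[17,20,0] mem=[0,0,0,0]
After op 4 (swap): stack=[17,0,20] mem=[0,0,0,0]
After op 5 (STO M3): stack=[17,0] mem=[0,0,0,20]

[17, 0]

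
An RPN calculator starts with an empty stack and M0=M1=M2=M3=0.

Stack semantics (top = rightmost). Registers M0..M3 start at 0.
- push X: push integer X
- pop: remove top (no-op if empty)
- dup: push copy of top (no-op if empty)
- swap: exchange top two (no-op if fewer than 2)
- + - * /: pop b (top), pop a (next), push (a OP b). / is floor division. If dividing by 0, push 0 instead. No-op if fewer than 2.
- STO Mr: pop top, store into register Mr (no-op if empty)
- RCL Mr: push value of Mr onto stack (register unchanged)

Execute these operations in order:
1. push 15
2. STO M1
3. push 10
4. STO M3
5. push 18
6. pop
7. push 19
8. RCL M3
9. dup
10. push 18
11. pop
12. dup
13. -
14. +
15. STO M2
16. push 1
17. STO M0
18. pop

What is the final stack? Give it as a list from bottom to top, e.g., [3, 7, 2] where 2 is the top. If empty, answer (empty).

After op 1 (push 15): stack=[15] mem=[0,0,0,0]
After op 2 (STO M1): stack=[empty] mem=[0,15,0,0]
After op 3 (push 10): stack=[10] mem=[0,15,0,0]
After op 4 (STO M3): stack=[empty] mem=[0,15,0,10]
After op 5 (push 18): stack=[18] mem=[0,15,0,10]
After op 6 (pop): stack=[empty] mem=[0,15,0,10]
After op 7 (push 19): stack=[19] mem=[0,15,0,10]
After op 8 (RCL M3): stack=[19,10] mem=[0,15,0,10]
After op 9 (dup): stack=[19,10,10] mem=[0,15,0,10]
After op 10 (push 18): stack=[19,10,10,18] mem=[0,15,0,10]
After op 11 (pop): stack=[19,10,10] mem=[0,15,0,10]
After op 12 (dup): stack=[19,10,10,10] mem=[0,15,0,10]
After op 13 (-): stack=[19,10,0] mem=[0,15,0,10]
After op 14 (+): stack=[19,10] mem=[0,15,0,10]
After op 15 (STO M2): stack=[19] mem=[0,15,10,10]
After op 16 (push 1): stack=[19,1] mem=[0,15,10,10]
After op 17 (STO M0): stack=[19] mem=[1,15,10,10]
After op 18 (pop): stack=[empty] mem=[1,15,10,10]

Answer: (empty)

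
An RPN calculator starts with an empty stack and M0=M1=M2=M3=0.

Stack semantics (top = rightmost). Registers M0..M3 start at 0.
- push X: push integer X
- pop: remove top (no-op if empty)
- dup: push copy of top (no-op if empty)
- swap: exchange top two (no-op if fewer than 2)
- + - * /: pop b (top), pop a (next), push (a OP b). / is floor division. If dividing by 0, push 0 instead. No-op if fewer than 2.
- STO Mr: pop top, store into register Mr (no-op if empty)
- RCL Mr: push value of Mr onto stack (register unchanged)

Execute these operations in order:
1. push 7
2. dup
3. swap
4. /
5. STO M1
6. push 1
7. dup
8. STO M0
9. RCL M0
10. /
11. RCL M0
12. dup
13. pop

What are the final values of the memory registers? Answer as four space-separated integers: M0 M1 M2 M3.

Answer: 1 1 0 0

Derivation:
After op 1 (push 7): stack=[7] mem=[0,0,0,0]
After op 2 (dup): stack=[7,7] mem=[0,0,0,0]
After op 3 (swap): stack=[7,7] mem=[0,0,0,0]
After op 4 (/): stack=[1] mem=[0,0,0,0]
After op 5 (STO M1): stack=[empty] mem=[0,1,0,0]
After op 6 (push 1): stack=[1] mem=[0,1,0,0]
After op 7 (dup): stack=[1,1] mem=[0,1,0,0]
After op 8 (STO M0): stack=[1] mem=[1,1,0,0]
After op 9 (RCL M0): stack=[1,1] mem=[1,1,0,0]
After op 10 (/): stack=[1] mem=[1,1,0,0]
After op 11 (RCL M0): stack=[1,1] mem=[1,1,0,0]
After op 12 (dup): stack=[1,1,1] mem=[1,1,0,0]
After op 13 (pop): stack=[1,1] mem=[1,1,0,0]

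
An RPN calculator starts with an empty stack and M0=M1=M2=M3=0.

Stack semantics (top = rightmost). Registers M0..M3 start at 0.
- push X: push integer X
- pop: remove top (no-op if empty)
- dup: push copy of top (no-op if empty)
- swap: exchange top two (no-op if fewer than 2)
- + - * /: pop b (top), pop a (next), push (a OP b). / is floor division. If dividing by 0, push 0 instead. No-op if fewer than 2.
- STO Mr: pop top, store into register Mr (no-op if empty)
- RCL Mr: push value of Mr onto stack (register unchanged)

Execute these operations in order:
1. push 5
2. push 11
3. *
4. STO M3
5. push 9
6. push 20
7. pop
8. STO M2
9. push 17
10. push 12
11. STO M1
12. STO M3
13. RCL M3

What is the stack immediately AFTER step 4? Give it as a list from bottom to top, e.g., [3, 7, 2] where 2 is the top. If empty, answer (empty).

After op 1 (push 5): stack=[5] mem=[0,0,0,0]
After op 2 (push 11): stack=[5,11] mem=[0,0,0,0]
After op 3 (*): stack=[55] mem=[0,0,0,0]
After op 4 (STO M3): stack=[empty] mem=[0,0,0,55]

(empty)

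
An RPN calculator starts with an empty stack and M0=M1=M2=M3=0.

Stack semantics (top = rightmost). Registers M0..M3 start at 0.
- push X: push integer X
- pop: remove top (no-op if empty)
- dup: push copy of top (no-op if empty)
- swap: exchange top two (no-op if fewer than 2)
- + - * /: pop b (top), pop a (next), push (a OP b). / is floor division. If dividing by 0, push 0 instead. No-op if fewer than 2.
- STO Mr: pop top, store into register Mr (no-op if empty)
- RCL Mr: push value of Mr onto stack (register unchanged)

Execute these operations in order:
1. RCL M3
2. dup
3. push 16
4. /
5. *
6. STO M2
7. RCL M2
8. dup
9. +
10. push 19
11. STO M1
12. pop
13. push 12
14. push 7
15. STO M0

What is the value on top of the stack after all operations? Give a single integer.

After op 1 (RCL M3): stack=[0] mem=[0,0,0,0]
After op 2 (dup): stack=[0,0] mem=[0,0,0,0]
After op 3 (push 16): stack=[0,0,16] mem=[0,0,0,0]
After op 4 (/): stack=[0,0] mem=[0,0,0,0]
After op 5 (*): stack=[0] mem=[0,0,0,0]
After op 6 (STO M2): stack=[empty] mem=[0,0,0,0]
After op 7 (RCL M2): stack=[0] mem=[0,0,0,0]
After op 8 (dup): stack=[0,0] mem=[0,0,0,0]
After op 9 (+): stack=[0] mem=[0,0,0,0]
After op 10 (push 19): stack=[0,19] mem=[0,0,0,0]
After op 11 (STO M1): stack=[0] mem=[0,19,0,0]
After op 12 (pop): stack=[empty] mem=[0,19,0,0]
After op 13 (push 12): stack=[12] mem=[0,19,0,0]
After op 14 (push 7): stack=[12,7] mem=[0,19,0,0]
After op 15 (STO M0): stack=[12] mem=[7,19,0,0]

Answer: 12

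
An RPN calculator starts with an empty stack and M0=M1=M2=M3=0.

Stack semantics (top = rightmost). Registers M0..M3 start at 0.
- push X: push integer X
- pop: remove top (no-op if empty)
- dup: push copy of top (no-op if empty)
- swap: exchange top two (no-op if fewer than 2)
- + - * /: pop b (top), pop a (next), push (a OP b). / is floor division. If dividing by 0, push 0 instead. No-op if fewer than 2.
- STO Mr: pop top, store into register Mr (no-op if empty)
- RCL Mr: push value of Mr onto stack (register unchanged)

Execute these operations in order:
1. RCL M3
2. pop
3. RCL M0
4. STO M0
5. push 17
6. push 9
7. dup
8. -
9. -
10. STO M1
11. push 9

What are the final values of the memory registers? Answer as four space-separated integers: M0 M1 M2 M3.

After op 1 (RCL M3): stack=[0] mem=[0,0,0,0]
After op 2 (pop): stack=[empty] mem=[0,0,0,0]
After op 3 (RCL M0): stack=[0] mem=[0,0,0,0]
After op 4 (STO M0): stack=[empty] mem=[0,0,0,0]
After op 5 (push 17): stack=[17] mem=[0,0,0,0]
After op 6 (push 9): stack=[17,9] mem=[0,0,0,0]
After op 7 (dup): stack=[17,9,9] mem=[0,0,0,0]
After op 8 (-): stack=[17,0] mem=[0,0,0,0]
After op 9 (-): stack=[17] mem=[0,0,0,0]
After op 10 (STO M1): stack=[empty] mem=[0,17,0,0]
After op 11 (push 9): stack=[9] mem=[0,17,0,0]

Answer: 0 17 0 0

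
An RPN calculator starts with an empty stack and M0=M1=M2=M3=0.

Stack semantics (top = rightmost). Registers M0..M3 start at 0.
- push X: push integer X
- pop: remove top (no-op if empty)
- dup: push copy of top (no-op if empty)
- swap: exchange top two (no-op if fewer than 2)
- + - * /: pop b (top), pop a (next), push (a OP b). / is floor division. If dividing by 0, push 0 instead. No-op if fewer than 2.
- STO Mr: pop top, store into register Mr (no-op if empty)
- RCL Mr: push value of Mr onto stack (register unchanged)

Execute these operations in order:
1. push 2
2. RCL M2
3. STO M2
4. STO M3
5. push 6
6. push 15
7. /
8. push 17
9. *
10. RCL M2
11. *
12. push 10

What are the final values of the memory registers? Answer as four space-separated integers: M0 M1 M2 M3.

Answer: 0 0 0 2

Derivation:
After op 1 (push 2): stack=[2] mem=[0,0,0,0]
After op 2 (RCL M2): stack=[2,0] mem=[0,0,0,0]
After op 3 (STO M2): stack=[2] mem=[0,0,0,0]
After op 4 (STO M3): stack=[empty] mem=[0,0,0,2]
After op 5 (push 6): stack=[6] mem=[0,0,0,2]
After op 6 (push 15): stack=[6,15] mem=[0,0,0,2]
After op 7 (/): stack=[0] mem=[0,0,0,2]
After op 8 (push 17): stack=[0,17] mem=[0,0,0,2]
After op 9 (*): stack=[0] mem=[0,0,0,2]
After op 10 (RCL M2): stack=[0,0] mem=[0,0,0,2]
After op 11 (*): stack=[0] mem=[0,0,0,2]
After op 12 (push 10): stack=[0,10] mem=[0,0,0,2]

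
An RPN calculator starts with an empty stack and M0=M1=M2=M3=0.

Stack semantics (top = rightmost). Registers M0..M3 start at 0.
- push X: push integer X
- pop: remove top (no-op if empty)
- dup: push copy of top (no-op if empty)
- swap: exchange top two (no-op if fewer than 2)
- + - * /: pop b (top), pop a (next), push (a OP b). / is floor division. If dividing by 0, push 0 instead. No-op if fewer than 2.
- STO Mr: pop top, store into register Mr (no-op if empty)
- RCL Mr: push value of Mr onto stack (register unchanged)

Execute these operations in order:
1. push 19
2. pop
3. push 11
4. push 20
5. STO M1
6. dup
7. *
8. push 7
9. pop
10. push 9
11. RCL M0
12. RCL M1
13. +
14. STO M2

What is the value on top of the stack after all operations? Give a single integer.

Answer: 9

Derivation:
After op 1 (push 19): stack=[19] mem=[0,0,0,0]
After op 2 (pop): stack=[empty] mem=[0,0,0,0]
After op 3 (push 11): stack=[11] mem=[0,0,0,0]
After op 4 (push 20): stack=[11,20] mem=[0,0,0,0]
After op 5 (STO M1): stack=[11] mem=[0,20,0,0]
After op 6 (dup): stack=[11,11] mem=[0,20,0,0]
After op 7 (*): stack=[121] mem=[0,20,0,0]
After op 8 (push 7): stack=[121,7] mem=[0,20,0,0]
After op 9 (pop): stack=[121] mem=[0,20,0,0]
After op 10 (push 9): stack=[121,9] mem=[0,20,0,0]
After op 11 (RCL M0): stack=[121,9,0] mem=[0,20,0,0]
After op 12 (RCL M1): stack=[121,9,0,20] mem=[0,20,0,0]
After op 13 (+): stack=[121,9,20] mem=[0,20,0,0]
After op 14 (STO M2): stack=[121,9] mem=[0,20,20,0]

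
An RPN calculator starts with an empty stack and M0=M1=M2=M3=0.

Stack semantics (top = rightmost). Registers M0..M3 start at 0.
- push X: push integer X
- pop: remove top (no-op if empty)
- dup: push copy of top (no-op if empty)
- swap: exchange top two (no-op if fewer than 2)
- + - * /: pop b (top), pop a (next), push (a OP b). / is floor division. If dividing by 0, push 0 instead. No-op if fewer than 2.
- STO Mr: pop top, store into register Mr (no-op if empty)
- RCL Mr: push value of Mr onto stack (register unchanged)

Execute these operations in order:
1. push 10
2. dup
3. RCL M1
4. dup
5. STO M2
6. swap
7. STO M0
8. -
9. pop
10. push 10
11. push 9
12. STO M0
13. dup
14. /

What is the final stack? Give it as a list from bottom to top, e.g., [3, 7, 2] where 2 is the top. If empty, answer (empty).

After op 1 (push 10): stack=[10] mem=[0,0,0,0]
After op 2 (dup): stack=[10,10] mem=[0,0,0,0]
After op 3 (RCL M1): stack=[10,10,0] mem=[0,0,0,0]
After op 4 (dup): stack=[10,10,0,0] mem=[0,0,0,0]
After op 5 (STO M2): stack=[10,10,0] mem=[0,0,0,0]
After op 6 (swap): stack=[10,0,10] mem=[0,0,0,0]
After op 7 (STO M0): stack=[10,0] mem=[10,0,0,0]
After op 8 (-): stack=[10] mem=[10,0,0,0]
After op 9 (pop): stack=[empty] mem=[10,0,0,0]
After op 10 (push 10): stack=[10] mem=[10,0,0,0]
After op 11 (push 9): stack=[10,9] mem=[10,0,0,0]
After op 12 (STO M0): stack=[10] mem=[9,0,0,0]
After op 13 (dup): stack=[10,10] mem=[9,0,0,0]
After op 14 (/): stack=[1] mem=[9,0,0,0]

Answer: [1]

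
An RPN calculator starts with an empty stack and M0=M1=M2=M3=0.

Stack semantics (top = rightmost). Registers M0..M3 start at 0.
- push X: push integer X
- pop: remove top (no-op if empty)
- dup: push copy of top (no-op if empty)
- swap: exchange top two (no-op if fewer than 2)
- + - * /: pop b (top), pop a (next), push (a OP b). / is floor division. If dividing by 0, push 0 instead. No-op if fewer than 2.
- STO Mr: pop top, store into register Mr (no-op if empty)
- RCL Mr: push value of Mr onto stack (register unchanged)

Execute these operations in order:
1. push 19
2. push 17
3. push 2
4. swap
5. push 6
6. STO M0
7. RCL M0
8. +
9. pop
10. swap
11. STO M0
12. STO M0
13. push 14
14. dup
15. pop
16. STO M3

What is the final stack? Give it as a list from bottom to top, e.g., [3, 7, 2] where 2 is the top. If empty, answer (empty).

Answer: (empty)

Derivation:
After op 1 (push 19): stack=[19] mem=[0,0,0,0]
After op 2 (push 17): stack=[19,17] mem=[0,0,0,0]
After op 3 (push 2): stack=[19,17,2] mem=[0,0,0,0]
After op 4 (swap): stack=[19,2,17] mem=[0,0,0,0]
After op 5 (push 6): stack=[19,2,17,6] mem=[0,0,0,0]
After op 6 (STO M0): stack=[19,2,17] mem=[6,0,0,0]
After op 7 (RCL M0): stack=[19,2,17,6] mem=[6,0,0,0]
After op 8 (+): stack=[19,2,23] mem=[6,0,0,0]
After op 9 (pop): stack=[19,2] mem=[6,0,0,0]
After op 10 (swap): stack=[2,19] mem=[6,0,0,0]
After op 11 (STO M0): stack=[2] mem=[19,0,0,0]
After op 12 (STO M0): stack=[empty] mem=[2,0,0,0]
After op 13 (push 14): stack=[14] mem=[2,0,0,0]
After op 14 (dup): stack=[14,14] mem=[2,0,0,0]
After op 15 (pop): stack=[14] mem=[2,0,0,0]
After op 16 (STO M3): stack=[empty] mem=[2,0,0,14]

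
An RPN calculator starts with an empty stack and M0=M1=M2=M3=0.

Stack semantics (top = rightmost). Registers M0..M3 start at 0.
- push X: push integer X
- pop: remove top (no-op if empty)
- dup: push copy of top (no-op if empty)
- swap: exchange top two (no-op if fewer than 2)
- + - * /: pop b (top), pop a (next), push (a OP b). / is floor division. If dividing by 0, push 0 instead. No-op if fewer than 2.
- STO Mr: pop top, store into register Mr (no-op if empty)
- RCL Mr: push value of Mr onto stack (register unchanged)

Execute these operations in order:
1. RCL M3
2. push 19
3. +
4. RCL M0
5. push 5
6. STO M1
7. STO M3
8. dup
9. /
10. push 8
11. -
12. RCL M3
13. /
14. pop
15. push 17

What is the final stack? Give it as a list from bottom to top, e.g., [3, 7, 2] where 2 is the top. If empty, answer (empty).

Answer: [17]

Derivation:
After op 1 (RCL M3): stack=[0] mem=[0,0,0,0]
After op 2 (push 19): stack=[0,19] mem=[0,0,0,0]
After op 3 (+): stack=[19] mem=[0,0,0,0]
After op 4 (RCL M0): stack=[19,0] mem=[0,0,0,0]
After op 5 (push 5): stack=[19,0,5] mem=[0,0,0,0]
After op 6 (STO M1): stack=[19,0] mem=[0,5,0,0]
After op 7 (STO M3): stack=[19] mem=[0,5,0,0]
After op 8 (dup): stack=[19,19] mem=[0,5,0,0]
After op 9 (/): stack=[1] mem=[0,5,0,0]
After op 10 (push 8): stack=[1,8] mem=[0,5,0,0]
After op 11 (-): stack=[-7] mem=[0,5,0,0]
After op 12 (RCL M3): stack=[-7,0] mem=[0,5,0,0]
After op 13 (/): stack=[0] mem=[0,5,0,0]
After op 14 (pop): stack=[empty] mem=[0,5,0,0]
After op 15 (push 17): stack=[17] mem=[0,5,0,0]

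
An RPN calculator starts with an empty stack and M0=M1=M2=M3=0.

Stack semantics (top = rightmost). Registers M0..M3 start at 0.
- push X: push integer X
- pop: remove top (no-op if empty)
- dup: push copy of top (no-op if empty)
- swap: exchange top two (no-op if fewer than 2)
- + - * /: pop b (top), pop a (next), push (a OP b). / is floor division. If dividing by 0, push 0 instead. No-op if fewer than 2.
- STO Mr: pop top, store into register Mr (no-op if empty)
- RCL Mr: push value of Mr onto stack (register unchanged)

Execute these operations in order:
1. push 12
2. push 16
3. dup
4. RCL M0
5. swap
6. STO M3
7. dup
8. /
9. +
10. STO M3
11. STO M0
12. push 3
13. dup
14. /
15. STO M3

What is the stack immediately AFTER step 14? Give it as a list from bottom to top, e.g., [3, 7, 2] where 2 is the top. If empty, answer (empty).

After op 1 (push 12): stack=[12] mem=[0,0,0,0]
After op 2 (push 16): stack=[12,16] mem=[0,0,0,0]
After op 3 (dup): stack=[12,16,16] mem=[0,0,0,0]
After op 4 (RCL M0): stack=[12,16,16,0] mem=[0,0,0,0]
After op 5 (swap): stack=[12,16,0,16] mem=[0,0,0,0]
After op 6 (STO M3): stack=[12,16,0] mem=[0,0,0,16]
After op 7 (dup): stack=[12,16,0,0] mem=[0,0,0,16]
After op 8 (/): stack=[12,16,0] mem=[0,0,0,16]
After op 9 (+): stack=[12,16] mem=[0,0,0,16]
After op 10 (STO M3): stack=[12] mem=[0,0,0,16]
After op 11 (STO M0): stack=[empty] mem=[12,0,0,16]
After op 12 (push 3): stack=[3] mem=[12,0,0,16]
After op 13 (dup): stack=[3,3] mem=[12,0,0,16]
After op 14 (/): stack=[1] mem=[12,0,0,16]

[1]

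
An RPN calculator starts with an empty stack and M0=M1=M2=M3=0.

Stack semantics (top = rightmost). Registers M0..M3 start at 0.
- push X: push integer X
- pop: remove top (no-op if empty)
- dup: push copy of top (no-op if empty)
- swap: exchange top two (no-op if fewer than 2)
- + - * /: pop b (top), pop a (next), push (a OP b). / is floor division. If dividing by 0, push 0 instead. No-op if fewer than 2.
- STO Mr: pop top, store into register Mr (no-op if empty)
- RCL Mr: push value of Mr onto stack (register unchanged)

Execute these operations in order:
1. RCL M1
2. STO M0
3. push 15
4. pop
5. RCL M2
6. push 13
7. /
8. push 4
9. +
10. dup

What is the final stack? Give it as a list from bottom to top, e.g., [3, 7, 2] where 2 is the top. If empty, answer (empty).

Answer: [4, 4]

Derivation:
After op 1 (RCL M1): stack=[0] mem=[0,0,0,0]
After op 2 (STO M0): stack=[empty] mem=[0,0,0,0]
After op 3 (push 15): stack=[15] mem=[0,0,0,0]
After op 4 (pop): stack=[empty] mem=[0,0,0,0]
After op 5 (RCL M2): stack=[0] mem=[0,0,0,0]
After op 6 (push 13): stack=[0,13] mem=[0,0,0,0]
After op 7 (/): stack=[0] mem=[0,0,0,0]
After op 8 (push 4): stack=[0,4] mem=[0,0,0,0]
After op 9 (+): stack=[4] mem=[0,0,0,0]
After op 10 (dup): stack=[4,4] mem=[0,0,0,0]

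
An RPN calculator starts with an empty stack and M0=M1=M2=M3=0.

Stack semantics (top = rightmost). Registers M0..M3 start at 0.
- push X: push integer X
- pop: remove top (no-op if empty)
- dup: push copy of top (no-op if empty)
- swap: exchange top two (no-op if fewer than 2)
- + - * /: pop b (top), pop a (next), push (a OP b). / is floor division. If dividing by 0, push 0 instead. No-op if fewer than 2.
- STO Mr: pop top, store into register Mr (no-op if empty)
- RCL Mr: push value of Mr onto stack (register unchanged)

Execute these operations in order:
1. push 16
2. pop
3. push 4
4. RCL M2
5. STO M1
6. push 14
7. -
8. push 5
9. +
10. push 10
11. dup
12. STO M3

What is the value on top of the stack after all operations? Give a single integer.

Answer: 10

Derivation:
After op 1 (push 16): stack=[16] mem=[0,0,0,0]
After op 2 (pop): stack=[empty] mem=[0,0,0,0]
After op 3 (push 4): stack=[4] mem=[0,0,0,0]
After op 4 (RCL M2): stack=[4,0] mem=[0,0,0,0]
After op 5 (STO M1): stack=[4] mem=[0,0,0,0]
After op 6 (push 14): stack=[4,14] mem=[0,0,0,0]
After op 7 (-): stack=[-10] mem=[0,0,0,0]
After op 8 (push 5): stack=[-10,5] mem=[0,0,0,0]
After op 9 (+): stack=[-5] mem=[0,0,0,0]
After op 10 (push 10): stack=[-5,10] mem=[0,0,0,0]
After op 11 (dup): stack=[-5,10,10] mem=[0,0,0,0]
After op 12 (STO M3): stack=[-5,10] mem=[0,0,0,10]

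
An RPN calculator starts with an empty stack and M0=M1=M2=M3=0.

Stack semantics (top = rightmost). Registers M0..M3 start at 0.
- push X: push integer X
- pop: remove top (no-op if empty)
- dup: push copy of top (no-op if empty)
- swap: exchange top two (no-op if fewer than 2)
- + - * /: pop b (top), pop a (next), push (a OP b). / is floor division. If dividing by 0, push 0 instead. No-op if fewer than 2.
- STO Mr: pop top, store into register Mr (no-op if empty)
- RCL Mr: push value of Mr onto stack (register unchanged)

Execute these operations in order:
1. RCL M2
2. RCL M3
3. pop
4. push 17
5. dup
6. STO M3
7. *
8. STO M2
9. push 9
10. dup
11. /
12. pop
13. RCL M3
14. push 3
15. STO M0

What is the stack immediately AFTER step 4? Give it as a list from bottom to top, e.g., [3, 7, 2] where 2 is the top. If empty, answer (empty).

After op 1 (RCL M2): stack=[0] mem=[0,0,0,0]
After op 2 (RCL M3): stack=[0,0] mem=[0,0,0,0]
After op 3 (pop): stack=[0] mem=[0,0,0,0]
After op 4 (push 17): stack=[0,17] mem=[0,0,0,0]

[0, 17]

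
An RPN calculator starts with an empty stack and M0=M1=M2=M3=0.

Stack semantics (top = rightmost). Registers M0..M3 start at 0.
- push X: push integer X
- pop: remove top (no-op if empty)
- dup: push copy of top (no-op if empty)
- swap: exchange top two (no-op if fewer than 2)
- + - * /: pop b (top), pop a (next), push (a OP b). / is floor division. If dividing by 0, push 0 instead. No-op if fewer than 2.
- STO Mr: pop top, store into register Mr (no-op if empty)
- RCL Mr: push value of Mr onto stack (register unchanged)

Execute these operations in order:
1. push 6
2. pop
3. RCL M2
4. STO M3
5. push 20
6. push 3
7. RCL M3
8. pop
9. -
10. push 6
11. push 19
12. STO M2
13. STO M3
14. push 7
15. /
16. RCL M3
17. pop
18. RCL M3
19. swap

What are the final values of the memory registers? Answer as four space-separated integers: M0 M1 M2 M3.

Answer: 0 0 19 6

Derivation:
After op 1 (push 6): stack=[6] mem=[0,0,0,0]
After op 2 (pop): stack=[empty] mem=[0,0,0,0]
After op 3 (RCL M2): stack=[0] mem=[0,0,0,0]
After op 4 (STO M3): stack=[empty] mem=[0,0,0,0]
After op 5 (push 20): stack=[20] mem=[0,0,0,0]
After op 6 (push 3): stack=[20,3] mem=[0,0,0,0]
After op 7 (RCL M3): stack=[20,3,0] mem=[0,0,0,0]
After op 8 (pop): stack=[20,3] mem=[0,0,0,0]
After op 9 (-): stack=[17] mem=[0,0,0,0]
After op 10 (push 6): stack=[17,6] mem=[0,0,0,0]
After op 11 (push 19): stack=[17,6,19] mem=[0,0,0,0]
After op 12 (STO M2): stack=[17,6] mem=[0,0,19,0]
After op 13 (STO M3): stack=[17] mem=[0,0,19,6]
After op 14 (push 7): stack=[17,7] mem=[0,0,19,6]
After op 15 (/): stack=[2] mem=[0,0,19,6]
After op 16 (RCL M3): stack=[2,6] mem=[0,0,19,6]
After op 17 (pop): stack=[2] mem=[0,0,19,6]
After op 18 (RCL M3): stack=[2,6] mem=[0,0,19,6]
After op 19 (swap): stack=[6,2] mem=[0,0,19,6]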